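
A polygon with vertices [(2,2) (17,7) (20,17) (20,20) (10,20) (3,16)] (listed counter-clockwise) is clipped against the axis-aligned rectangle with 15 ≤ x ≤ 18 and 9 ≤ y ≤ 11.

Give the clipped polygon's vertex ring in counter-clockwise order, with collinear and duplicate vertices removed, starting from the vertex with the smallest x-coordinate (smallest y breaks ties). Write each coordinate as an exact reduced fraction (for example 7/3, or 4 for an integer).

Clipped polygon: [(15,9) (88/5,9) (18,31/3) (18,11) (15,11)]

1. After x ≥ 15: [(15,19/3) (17,7) (20,17) (20,20) (15,20)]
2. After x ≤ 18: [(15,19/3) (17,7) (18,31/3) (18,20) (15,20)]
3. After y ≥ 9: [(15,9) (88/5,9) (18,31/3) (18,20) (15,20)]
4. After y ≤ 11: [(15,11) (15,9) (88/5,9) (18,31/3) (18,11)]
5. Canonical ring: [(15,9) (88/5,9) (18,31/3) (18,11) (15,11)]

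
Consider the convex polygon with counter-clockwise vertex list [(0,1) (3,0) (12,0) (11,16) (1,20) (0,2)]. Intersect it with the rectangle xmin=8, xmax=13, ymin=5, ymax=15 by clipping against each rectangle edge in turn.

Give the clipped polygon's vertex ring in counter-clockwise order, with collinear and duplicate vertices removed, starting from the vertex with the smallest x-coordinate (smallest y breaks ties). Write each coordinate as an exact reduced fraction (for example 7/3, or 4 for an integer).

Clipped polygon: [(8,5) (187/16,5) (177/16,15) (8,15)]

1. After x ≥ 8: [(8,0) (12,0) (11,16) (8,86/5)]
2. After x ≤ 13: [(8,0) (12,0) (11,16) (8,86/5)]
3. After y ≥ 5: [(8,5) (187/16,5) (11,16) (8,86/5)]
4. After y ≤ 15: [(8,15) (8,5) (187/16,5) (177/16,15)]
5. Canonical ring: [(8,5) (187/16,5) (177/16,15) (8,15)]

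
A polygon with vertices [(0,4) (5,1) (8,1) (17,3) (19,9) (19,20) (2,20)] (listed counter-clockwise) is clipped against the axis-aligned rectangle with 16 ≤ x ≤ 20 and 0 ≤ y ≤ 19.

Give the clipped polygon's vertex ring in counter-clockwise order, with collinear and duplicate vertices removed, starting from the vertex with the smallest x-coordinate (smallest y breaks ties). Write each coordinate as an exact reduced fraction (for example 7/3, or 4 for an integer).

1. After x ≥ 16: [(16,25/9) (17,3) (19,9) (19,20) (16,20)]
2. After x ≤ 20: [(16,25/9) (17,3) (19,9) (19,20) (16,20)]
3. After y ≥ 0: [(16,25/9) (17,3) (19,9) (19,20) (16,20)]
4. After y ≤ 19: [(16,19) (16,25/9) (17,3) (19,9) (19,19)]
5. Canonical ring: [(16,25/9) (17,3) (19,9) (19,19) (16,19)]

Clipped polygon: [(16,25/9) (17,3) (19,9) (19,19) (16,19)]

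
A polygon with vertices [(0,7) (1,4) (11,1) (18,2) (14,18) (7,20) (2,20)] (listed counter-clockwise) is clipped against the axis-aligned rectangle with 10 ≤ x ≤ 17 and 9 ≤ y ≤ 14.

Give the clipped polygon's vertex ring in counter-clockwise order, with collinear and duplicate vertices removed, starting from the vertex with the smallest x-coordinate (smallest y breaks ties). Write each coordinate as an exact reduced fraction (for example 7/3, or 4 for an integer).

Clipped polygon: [(10,9) (65/4,9) (15,14) (10,14)]

1. After x ≥ 10: [(10,13/10) (11,1) (18,2) (14,18) (10,134/7)]
2. After x ≤ 17: [(10,13/10) (11,1) (17,13/7) (17,6) (14,18) (10,134/7)]
3. After y ≥ 9: [(10,9) (65/4,9) (14,18) (10,134/7)]
4. After y ≤ 14: [(10,14) (10,9) (65/4,9) (15,14)]
5. Canonical ring: [(10,9) (65/4,9) (15,14) (10,14)]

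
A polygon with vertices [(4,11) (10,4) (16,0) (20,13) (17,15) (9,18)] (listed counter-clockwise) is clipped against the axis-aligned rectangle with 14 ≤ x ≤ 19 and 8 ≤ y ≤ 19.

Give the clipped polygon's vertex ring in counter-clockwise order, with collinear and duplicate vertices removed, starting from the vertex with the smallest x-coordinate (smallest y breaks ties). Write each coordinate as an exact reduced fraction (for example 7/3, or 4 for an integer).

1. After x ≥ 14: [(14,4/3) (16,0) (20,13) (17,15) (14,129/8)]
2. After x ≤ 19: [(14,4/3) (16,0) (19,39/4) (19,41/3) (17,15) (14,129/8)]
3. After y ≥ 8: [(14,8) (240/13,8) (19,39/4) (19,41/3) (17,15) (14,129/8)]
4. After y ≤ 19: [(14,8) (240/13,8) (19,39/4) (19,41/3) (17,15) (14,129/8)]
5. Canonical ring: [(14,8) (240/13,8) (19,39/4) (19,41/3) (17,15) (14,129/8)]

Clipped polygon: [(14,8) (240/13,8) (19,39/4) (19,41/3) (17,15) (14,129/8)]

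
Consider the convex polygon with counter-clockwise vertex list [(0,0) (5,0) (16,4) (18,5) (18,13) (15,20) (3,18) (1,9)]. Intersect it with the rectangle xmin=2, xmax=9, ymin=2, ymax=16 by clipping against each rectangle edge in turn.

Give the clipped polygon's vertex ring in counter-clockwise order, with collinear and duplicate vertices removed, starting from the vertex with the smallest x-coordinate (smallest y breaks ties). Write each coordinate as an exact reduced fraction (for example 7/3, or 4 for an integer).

1. After x ≥ 2: [(2,0) (5,0) (16,4) (18,5) (18,13) (15,20) (3,18) (2,27/2)]
2. After x ≤ 9: [(2,0) (5,0) (9,16/11) (9,19) (3,18) (2,27/2)]
3. After y ≥ 2: [(2,2) (9,2) (9,19) (3,18) (2,27/2)]
4. After y ≤ 16: [(2,2) (9,2) (9,16) (23/9,16) (2,27/2)]
5. Canonical ring: [(2,2) (9,2) (9,16) (23/9,16) (2,27/2)]

Clipped polygon: [(2,2) (9,2) (9,16) (23/9,16) (2,27/2)]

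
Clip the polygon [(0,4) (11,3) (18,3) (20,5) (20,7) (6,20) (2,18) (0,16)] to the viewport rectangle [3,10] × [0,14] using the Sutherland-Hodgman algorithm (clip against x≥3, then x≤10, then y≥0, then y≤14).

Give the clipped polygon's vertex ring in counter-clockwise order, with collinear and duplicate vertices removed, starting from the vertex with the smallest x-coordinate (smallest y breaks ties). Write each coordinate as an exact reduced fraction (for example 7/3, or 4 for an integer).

1. After x ≥ 3: [(3,41/11) (11,3) (18,3) (20,5) (20,7) (6,20) (3,37/2)]
2. After x ≤ 10: [(3,41/11) (10,34/11) (10,114/7) (6,20) (3,37/2)]
3. After y ≥ 0: [(3,41/11) (10,34/11) (10,114/7) (6,20) (3,37/2)]
4. After y ≤ 14: [(3,14) (3,41/11) (10,34/11) (10,14)]
5. Canonical ring: [(3,41/11) (10,34/11) (10,14) (3,14)]

Clipped polygon: [(3,41/11) (10,34/11) (10,14) (3,14)]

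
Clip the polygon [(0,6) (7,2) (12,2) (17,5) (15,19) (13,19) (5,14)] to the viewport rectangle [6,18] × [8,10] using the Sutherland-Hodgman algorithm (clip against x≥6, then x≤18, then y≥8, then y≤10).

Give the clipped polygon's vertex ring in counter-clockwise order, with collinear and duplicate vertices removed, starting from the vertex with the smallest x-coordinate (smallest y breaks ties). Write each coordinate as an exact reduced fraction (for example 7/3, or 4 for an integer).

1. After x ≥ 6: [(6,18/7) (7,2) (12,2) (17,5) (15,19) (13,19) (6,117/8)]
2. After x ≤ 18: [(6,18/7) (7,2) (12,2) (17,5) (15,19) (13,19) (6,117/8)]
3. After y ≥ 8: [(6,8) (116/7,8) (15,19) (13,19) (6,117/8)]
4. After y ≤ 10: [(6,10) (6,8) (116/7,8) (114/7,10)]
5. Canonical ring: [(6,8) (116/7,8) (114/7,10) (6,10)]

Clipped polygon: [(6,8) (116/7,8) (114/7,10) (6,10)]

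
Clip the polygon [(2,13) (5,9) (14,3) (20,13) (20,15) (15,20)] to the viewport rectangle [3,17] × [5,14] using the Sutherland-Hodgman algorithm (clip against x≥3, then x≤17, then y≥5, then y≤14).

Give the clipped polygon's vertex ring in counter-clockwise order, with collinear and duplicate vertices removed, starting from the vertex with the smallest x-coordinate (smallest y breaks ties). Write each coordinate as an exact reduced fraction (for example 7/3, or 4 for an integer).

1. After x ≥ 3: [(3,176/13) (3,35/3) (5,9) (14,3) (20,13) (20,15) (15,20)]
2. After x ≤ 17: [(3,176/13) (3,35/3) (5,9) (14,3) (17,8) (17,18) (15,20)]
3. After y ≥ 5: [(3,176/13) (3,35/3) (5,9) (11,5) (76/5,5) (17,8) (17,18) (15,20)]
4. After y ≤ 14: [(27/7,14) (3,176/13) (3,35/3) (5,9) (11,5) (76/5,5) (17,8) (17,14)]
5. Canonical ring: [(3,35/3) (5,9) (11,5) (76/5,5) (17,8) (17,14) (27/7,14) (3,176/13)]

Clipped polygon: [(3,35/3) (5,9) (11,5) (76/5,5) (17,8) (17,14) (27/7,14) (3,176/13)]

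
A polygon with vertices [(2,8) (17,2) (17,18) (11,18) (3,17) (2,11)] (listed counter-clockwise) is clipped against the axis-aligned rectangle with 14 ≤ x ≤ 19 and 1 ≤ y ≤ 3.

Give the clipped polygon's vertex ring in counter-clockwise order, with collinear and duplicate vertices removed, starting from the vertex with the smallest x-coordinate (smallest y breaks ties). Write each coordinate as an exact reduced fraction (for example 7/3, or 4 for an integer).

Clipped polygon: [(29/2,3) (17,2) (17,3)]

1. After x ≥ 14: [(14,16/5) (17,2) (17,18) (14,18)]
2. After x ≤ 19: [(14,16/5) (17,2) (17,18) (14,18)]
3. After y ≥ 1: [(14,16/5) (17,2) (17,18) (14,18)]
4. After y ≤ 3: [(29/2,3) (17,2) (17,3)]
5. Canonical ring: [(29/2,3) (17,2) (17,3)]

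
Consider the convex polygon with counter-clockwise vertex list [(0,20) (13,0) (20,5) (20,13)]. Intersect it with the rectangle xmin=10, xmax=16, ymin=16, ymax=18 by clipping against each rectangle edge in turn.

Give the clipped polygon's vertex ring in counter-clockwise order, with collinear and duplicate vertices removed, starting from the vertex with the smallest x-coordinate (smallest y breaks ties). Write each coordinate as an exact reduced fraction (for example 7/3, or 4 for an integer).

1. After x ≥ 10: [(10,33/2) (10,60/13) (13,0) (20,5) (20,13)]
2. After x ≤ 16: [(16,72/5) (10,33/2) (10,60/13) (13,0) (16,15/7)]
3. After y ≥ 16: [(80/7,16) (10,33/2) (10,16)]
4. After y ≤ 18: [(80/7,16) (10,33/2) (10,16)]
5. Canonical ring: [(10,16) (80/7,16) (10,33/2)]

Clipped polygon: [(10,16) (80/7,16) (10,33/2)]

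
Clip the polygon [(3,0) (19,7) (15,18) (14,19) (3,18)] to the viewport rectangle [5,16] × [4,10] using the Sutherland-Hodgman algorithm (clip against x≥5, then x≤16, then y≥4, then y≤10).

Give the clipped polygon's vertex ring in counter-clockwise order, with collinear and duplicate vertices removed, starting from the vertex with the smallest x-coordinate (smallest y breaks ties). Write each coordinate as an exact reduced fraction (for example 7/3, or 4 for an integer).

Clipped polygon: [(5,4) (85/7,4) (16,91/16) (16,10) (5,10)]

1. After x ≥ 5: [(5,7/8) (19,7) (15,18) (14,19) (5,200/11)]
2. After x ≤ 16: [(5,7/8) (16,91/16) (16,61/4) (15,18) (14,19) (5,200/11)]
3. After y ≥ 4: [(5,4) (85/7,4) (16,91/16) (16,61/4) (15,18) (14,19) (5,200/11)]
4. After y ≤ 10: [(5,10) (5,4) (85/7,4) (16,91/16) (16,10)]
5. Canonical ring: [(5,4) (85/7,4) (16,91/16) (16,10) (5,10)]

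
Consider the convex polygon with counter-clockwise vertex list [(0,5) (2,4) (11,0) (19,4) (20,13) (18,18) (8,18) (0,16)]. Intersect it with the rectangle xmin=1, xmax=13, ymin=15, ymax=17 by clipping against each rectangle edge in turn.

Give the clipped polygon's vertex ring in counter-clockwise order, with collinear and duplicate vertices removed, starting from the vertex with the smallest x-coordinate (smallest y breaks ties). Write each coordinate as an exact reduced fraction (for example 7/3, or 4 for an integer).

Clipped polygon: [(1,15) (13,15) (13,17) (4,17) (1,65/4)]

1. After x ≥ 1: [(1,9/2) (2,4) (11,0) (19,4) (20,13) (18,18) (8,18) (1,65/4)]
2. After x ≤ 13: [(1,9/2) (2,4) (11,0) (13,1) (13,18) (8,18) (1,65/4)]
3. After y ≥ 15: [(1,15) (13,15) (13,18) (8,18) (1,65/4)]
4. After y ≤ 17: [(1,15) (13,15) (13,17) (4,17) (1,65/4)]
5. Canonical ring: [(1,15) (13,15) (13,17) (4,17) (1,65/4)]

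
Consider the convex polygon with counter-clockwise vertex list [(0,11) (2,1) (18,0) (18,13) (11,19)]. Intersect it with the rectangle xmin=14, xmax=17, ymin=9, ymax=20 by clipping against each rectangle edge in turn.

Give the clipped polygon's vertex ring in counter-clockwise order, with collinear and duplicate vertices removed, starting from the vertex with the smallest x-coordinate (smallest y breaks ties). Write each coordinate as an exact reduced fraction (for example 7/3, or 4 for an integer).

Clipped polygon: [(14,9) (17,9) (17,97/7) (14,115/7)]

1. After x ≥ 14: [(14,1/4) (18,0) (18,13) (14,115/7)]
2. After x ≤ 17: [(14,1/4) (17,1/16) (17,97/7) (14,115/7)]
3. After y ≥ 9: [(14,9) (17,9) (17,97/7) (14,115/7)]
4. After y ≤ 20: [(14,9) (17,9) (17,97/7) (14,115/7)]
5. Canonical ring: [(14,9) (17,9) (17,97/7) (14,115/7)]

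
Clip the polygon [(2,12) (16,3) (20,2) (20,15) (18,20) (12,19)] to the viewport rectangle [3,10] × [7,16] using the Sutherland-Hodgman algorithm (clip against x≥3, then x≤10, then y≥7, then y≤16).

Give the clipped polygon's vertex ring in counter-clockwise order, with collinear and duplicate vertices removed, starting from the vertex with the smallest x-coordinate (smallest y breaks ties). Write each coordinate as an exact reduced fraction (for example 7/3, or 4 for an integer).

Clipped polygon: [(3,159/14) (88/9,7) (10,7) (10,16) (54/7,16) (3,127/10)]

1. After x ≥ 3: [(3,127/10) (3,159/14) (16,3) (20,2) (20,15) (18,20) (12,19)]
2. After x ≤ 10: [(10,88/5) (3,127/10) (3,159/14) (10,48/7)]
3. After y ≥ 7: [(10,7) (10,88/5) (3,127/10) (3,159/14) (88/9,7)]
4. After y ≤ 16: [(10,7) (10,16) (54/7,16) (3,127/10) (3,159/14) (88/9,7)]
5. Canonical ring: [(3,159/14) (88/9,7) (10,7) (10,16) (54/7,16) (3,127/10)]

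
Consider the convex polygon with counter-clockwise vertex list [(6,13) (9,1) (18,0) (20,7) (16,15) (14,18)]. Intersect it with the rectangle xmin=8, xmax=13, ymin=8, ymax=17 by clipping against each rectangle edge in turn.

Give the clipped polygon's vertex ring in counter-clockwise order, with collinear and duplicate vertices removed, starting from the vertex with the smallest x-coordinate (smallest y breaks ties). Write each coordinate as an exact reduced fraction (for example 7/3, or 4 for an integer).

Clipped polygon: [(8,8) (13,8) (13,17) (62/5,17) (8,57/4)]

1. After x ≥ 8: [(8,57/4) (8,5) (9,1) (18,0) (20,7) (16,15) (14,18)]
2. After x ≤ 13: [(13,139/8) (8,57/4) (8,5) (9,1) (13,5/9)]
3. After y ≥ 8: [(13,8) (13,139/8) (8,57/4) (8,8)]
4. After y ≤ 17: [(13,8) (13,17) (62/5,17) (8,57/4) (8,8)]
5. Canonical ring: [(8,8) (13,8) (13,17) (62/5,17) (8,57/4)]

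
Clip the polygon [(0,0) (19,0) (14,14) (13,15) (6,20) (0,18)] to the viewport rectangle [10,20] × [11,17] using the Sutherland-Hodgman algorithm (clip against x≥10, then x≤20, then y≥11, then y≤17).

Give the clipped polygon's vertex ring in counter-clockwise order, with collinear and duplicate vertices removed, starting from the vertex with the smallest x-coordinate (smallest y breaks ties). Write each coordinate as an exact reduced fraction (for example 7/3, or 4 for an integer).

Clipped polygon: [(10,11) (211/14,11) (14,14) (13,15) (51/5,17) (10,17)]

1. After x ≥ 10: [(10,0) (19,0) (14,14) (13,15) (10,120/7)]
2. After x ≤ 20: [(10,0) (19,0) (14,14) (13,15) (10,120/7)]
3. After y ≥ 11: [(10,11) (211/14,11) (14,14) (13,15) (10,120/7)]
4. After y ≤ 17: [(10,17) (10,11) (211/14,11) (14,14) (13,15) (51/5,17)]
5. Canonical ring: [(10,11) (211/14,11) (14,14) (13,15) (51/5,17) (10,17)]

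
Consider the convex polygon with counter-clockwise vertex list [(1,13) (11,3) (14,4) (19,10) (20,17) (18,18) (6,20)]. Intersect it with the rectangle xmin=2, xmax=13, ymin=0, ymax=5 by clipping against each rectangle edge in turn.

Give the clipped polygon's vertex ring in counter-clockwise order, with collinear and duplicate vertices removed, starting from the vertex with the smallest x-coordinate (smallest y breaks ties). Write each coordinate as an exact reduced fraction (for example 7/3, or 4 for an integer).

Clipped polygon: [(9,5) (11,3) (13,11/3) (13,5)]

1. After x ≥ 2: [(2,72/5) (2,12) (11,3) (14,4) (19,10) (20,17) (18,18) (6,20)]
2. After x ≤ 13: [(2,72/5) (2,12) (11,3) (13,11/3) (13,113/6) (6,20)]
3. After y ≥ 0: [(2,72/5) (2,12) (11,3) (13,11/3) (13,113/6) (6,20)]
4. After y ≤ 5: [(9,5) (11,3) (13,11/3) (13,5)]
5. Canonical ring: [(9,5) (11,3) (13,11/3) (13,5)]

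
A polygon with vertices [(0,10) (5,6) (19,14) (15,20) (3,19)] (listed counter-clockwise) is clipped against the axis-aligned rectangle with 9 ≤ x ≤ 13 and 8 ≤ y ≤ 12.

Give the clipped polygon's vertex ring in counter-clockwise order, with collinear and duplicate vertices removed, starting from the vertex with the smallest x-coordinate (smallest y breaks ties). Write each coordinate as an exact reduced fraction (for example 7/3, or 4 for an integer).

Clipped polygon: [(9,58/7) (13,74/7) (13,12) (9,12)]

1. After x ≥ 9: [(9,58/7) (19,14) (15,20) (9,39/2)]
2. After x ≤ 13: [(9,58/7) (13,74/7) (13,119/6) (9,39/2)]
3. After y ≥ 8: [(9,58/7) (13,74/7) (13,119/6) (9,39/2)]
4. After y ≤ 12: [(9,12) (9,58/7) (13,74/7) (13,12)]
5. Canonical ring: [(9,58/7) (13,74/7) (13,12) (9,12)]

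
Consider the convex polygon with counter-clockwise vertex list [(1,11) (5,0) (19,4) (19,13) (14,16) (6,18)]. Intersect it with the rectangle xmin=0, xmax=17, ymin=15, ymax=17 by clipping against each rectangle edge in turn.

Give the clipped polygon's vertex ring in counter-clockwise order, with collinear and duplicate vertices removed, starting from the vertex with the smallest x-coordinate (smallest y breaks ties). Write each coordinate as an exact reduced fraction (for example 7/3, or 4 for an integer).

Clipped polygon: [(27/7,15) (47/3,15) (14,16) (10,17) (37/7,17)]

1. After x ≥ 0: [(1,11) (5,0) (19,4) (19,13) (14,16) (6,18)]
2. After x ≤ 17: [(1,11) (5,0) (17,24/7) (17,71/5) (14,16) (6,18)]
3. After y ≥ 15: [(27/7,15) (47/3,15) (14,16) (6,18)]
4. After y ≤ 17: [(37/7,17) (27/7,15) (47/3,15) (14,16) (10,17)]
5. Canonical ring: [(27/7,15) (47/3,15) (14,16) (10,17) (37/7,17)]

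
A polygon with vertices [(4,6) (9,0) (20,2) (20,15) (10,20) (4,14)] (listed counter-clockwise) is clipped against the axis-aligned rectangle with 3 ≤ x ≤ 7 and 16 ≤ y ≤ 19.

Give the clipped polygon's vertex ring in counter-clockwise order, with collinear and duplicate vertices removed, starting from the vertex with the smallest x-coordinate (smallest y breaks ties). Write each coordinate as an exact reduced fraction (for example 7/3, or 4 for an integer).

Clipped polygon: [(6,16) (7,16) (7,17)]

1. After x ≥ 3: [(4,6) (9,0) (20,2) (20,15) (10,20) (4,14)]
2. After x ≤ 7: [(4,6) (7,12/5) (7,17) (4,14)]
3. After y ≥ 16: [(7,16) (7,17) (6,16)]
4. After y ≤ 19: [(7,16) (7,17) (6,16)]
5. Canonical ring: [(6,16) (7,16) (7,17)]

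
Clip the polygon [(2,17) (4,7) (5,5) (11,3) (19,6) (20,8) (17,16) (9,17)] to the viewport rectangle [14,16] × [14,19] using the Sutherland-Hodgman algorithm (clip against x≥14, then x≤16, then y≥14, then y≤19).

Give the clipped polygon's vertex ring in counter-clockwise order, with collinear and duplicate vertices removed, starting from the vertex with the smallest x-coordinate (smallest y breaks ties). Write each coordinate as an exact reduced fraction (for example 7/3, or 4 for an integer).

Clipped polygon: [(14,14) (16,14) (16,129/8) (14,131/8)]

1. After x ≥ 14: [(14,33/8) (19,6) (20,8) (17,16) (14,131/8)]
2. After x ≤ 16: [(14,33/8) (16,39/8) (16,129/8) (14,131/8)]
3. After y ≥ 14: [(14,14) (16,14) (16,129/8) (14,131/8)]
4. After y ≤ 19: [(14,14) (16,14) (16,129/8) (14,131/8)]
5. Canonical ring: [(14,14) (16,14) (16,129/8) (14,131/8)]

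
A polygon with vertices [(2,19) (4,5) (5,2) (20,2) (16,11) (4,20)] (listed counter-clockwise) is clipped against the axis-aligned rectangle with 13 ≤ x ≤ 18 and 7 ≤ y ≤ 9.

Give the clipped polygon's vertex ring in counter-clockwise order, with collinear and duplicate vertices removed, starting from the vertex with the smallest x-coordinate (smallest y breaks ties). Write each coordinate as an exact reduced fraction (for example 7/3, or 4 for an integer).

1. After x ≥ 13: [(13,2) (20,2) (16,11) (13,53/4)]
2. After x ≤ 18: [(13,2) (18,2) (18,13/2) (16,11) (13,53/4)]
3. After y ≥ 7: [(13,7) (160/9,7) (16,11) (13,53/4)]
4. After y ≤ 9: [(13,9) (13,7) (160/9,7) (152/9,9)]
5. Canonical ring: [(13,7) (160/9,7) (152/9,9) (13,9)]

Clipped polygon: [(13,7) (160/9,7) (152/9,9) (13,9)]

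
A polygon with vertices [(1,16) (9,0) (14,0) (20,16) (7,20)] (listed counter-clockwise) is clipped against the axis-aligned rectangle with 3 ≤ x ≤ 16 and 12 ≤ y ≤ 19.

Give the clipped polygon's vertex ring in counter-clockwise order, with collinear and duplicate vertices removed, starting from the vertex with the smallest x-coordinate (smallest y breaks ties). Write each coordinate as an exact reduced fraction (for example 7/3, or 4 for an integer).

Clipped polygon: [(3,12) (16,12) (16,224/13) (41/4,19) (11/2,19) (3,52/3)]

1. After x ≥ 3: [(3,52/3) (3,12) (9,0) (14,0) (20,16) (7,20)]
2. After x ≤ 16: [(3,52/3) (3,12) (9,0) (14,0) (16,16/3) (16,224/13) (7,20)]
3. After y ≥ 12: [(3,52/3) (3,12) (3,12) (16,12) (16,224/13) (7,20)]
4. After y ≤ 19: [(11/2,19) (3,52/3) (3,12) (3,12) (16,12) (16,224/13) (41/4,19)]
5. Canonical ring: [(3,12) (16,12) (16,224/13) (41/4,19) (11/2,19) (3,52/3)]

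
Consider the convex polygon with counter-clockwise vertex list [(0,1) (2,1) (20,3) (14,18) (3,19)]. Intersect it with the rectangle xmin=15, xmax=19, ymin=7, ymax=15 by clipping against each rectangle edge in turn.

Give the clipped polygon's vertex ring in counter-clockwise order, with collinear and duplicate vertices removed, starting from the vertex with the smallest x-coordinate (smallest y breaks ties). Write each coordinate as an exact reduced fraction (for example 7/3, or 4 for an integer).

Clipped polygon: [(15,7) (92/5,7) (76/5,15) (15,15)]

1. After x ≥ 15: [(15,22/9) (20,3) (15,31/2)]
2. After x ≤ 19: [(15,22/9) (19,26/9) (19,11/2) (15,31/2)]
3. After y ≥ 7: [(15,7) (92/5,7) (15,31/2)]
4. After y ≤ 15: [(15,15) (15,7) (92/5,7) (76/5,15)]
5. Canonical ring: [(15,7) (92/5,7) (76/5,15) (15,15)]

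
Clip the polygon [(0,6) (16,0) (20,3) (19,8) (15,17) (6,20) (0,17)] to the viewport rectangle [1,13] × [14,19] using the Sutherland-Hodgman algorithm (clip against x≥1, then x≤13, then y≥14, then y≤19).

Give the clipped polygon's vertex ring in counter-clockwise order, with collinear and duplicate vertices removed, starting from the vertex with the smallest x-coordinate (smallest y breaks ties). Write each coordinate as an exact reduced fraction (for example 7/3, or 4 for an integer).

1. After x ≥ 1: [(1,45/8) (16,0) (20,3) (19,8) (15,17) (6,20) (1,35/2)]
2. After x ≤ 13: [(1,45/8) (13,9/8) (13,53/3) (6,20) (1,35/2)]
3. After y ≥ 14: [(1,14) (13,14) (13,53/3) (6,20) (1,35/2)]
4. After y ≤ 19: [(1,14) (13,14) (13,53/3) (9,19) (4,19) (1,35/2)]
5. Canonical ring: [(1,14) (13,14) (13,53/3) (9,19) (4,19) (1,35/2)]

Clipped polygon: [(1,14) (13,14) (13,53/3) (9,19) (4,19) (1,35/2)]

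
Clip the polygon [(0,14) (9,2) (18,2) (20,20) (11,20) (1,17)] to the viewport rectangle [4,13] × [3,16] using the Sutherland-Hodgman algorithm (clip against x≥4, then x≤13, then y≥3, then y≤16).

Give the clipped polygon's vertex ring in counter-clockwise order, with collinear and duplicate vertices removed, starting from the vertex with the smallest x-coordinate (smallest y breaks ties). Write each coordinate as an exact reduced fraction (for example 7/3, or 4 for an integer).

1. After x ≥ 4: [(4,26/3) (9,2) (18,2) (20,20) (11,20) (4,179/10)]
2. After x ≤ 13: [(4,26/3) (9,2) (13,2) (13,20) (11,20) (4,179/10)]
3. After y ≥ 3: [(4,26/3) (33/4,3) (13,3) (13,20) (11,20) (4,179/10)]
4. After y ≤ 16: [(4,16) (4,26/3) (33/4,3) (13,3) (13,16)]
5. Canonical ring: [(4,26/3) (33/4,3) (13,3) (13,16) (4,16)]

Clipped polygon: [(4,26/3) (33/4,3) (13,3) (13,16) (4,16)]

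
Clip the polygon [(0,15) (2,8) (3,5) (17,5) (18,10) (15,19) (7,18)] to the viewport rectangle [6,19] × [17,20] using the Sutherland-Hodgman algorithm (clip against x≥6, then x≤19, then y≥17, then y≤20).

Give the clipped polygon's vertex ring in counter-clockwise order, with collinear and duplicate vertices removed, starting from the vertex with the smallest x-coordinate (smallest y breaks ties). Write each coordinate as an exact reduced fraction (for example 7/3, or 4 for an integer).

1. After x ≥ 6: [(6,123/7) (6,5) (17,5) (18,10) (15,19) (7,18)]
2. After x ≤ 19: [(6,123/7) (6,5) (17,5) (18,10) (15,19) (7,18)]
3. After y ≥ 17: [(6,123/7) (6,17) (47/3,17) (15,19) (7,18)]
4. After y ≤ 20: [(6,123/7) (6,17) (47/3,17) (15,19) (7,18)]
5. Canonical ring: [(6,17) (47/3,17) (15,19) (7,18) (6,123/7)]

Clipped polygon: [(6,17) (47/3,17) (15,19) (7,18) (6,123/7)]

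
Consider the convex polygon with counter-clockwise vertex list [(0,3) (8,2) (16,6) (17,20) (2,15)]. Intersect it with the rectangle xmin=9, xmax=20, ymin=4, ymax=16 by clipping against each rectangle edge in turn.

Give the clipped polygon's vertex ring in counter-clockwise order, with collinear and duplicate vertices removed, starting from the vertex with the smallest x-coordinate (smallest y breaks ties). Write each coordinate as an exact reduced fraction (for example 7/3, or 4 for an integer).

Clipped polygon: [(9,4) (12,4) (16,6) (117/7,16) (9,16)]

1. After x ≥ 9: [(9,5/2) (16,6) (17,20) (9,52/3)]
2. After x ≤ 20: [(9,5/2) (16,6) (17,20) (9,52/3)]
3. After y ≥ 4: [(9,4) (12,4) (16,6) (17,20) (9,52/3)]
4. After y ≤ 16: [(9,16) (9,4) (12,4) (16,6) (117/7,16)]
5. Canonical ring: [(9,4) (12,4) (16,6) (117/7,16) (9,16)]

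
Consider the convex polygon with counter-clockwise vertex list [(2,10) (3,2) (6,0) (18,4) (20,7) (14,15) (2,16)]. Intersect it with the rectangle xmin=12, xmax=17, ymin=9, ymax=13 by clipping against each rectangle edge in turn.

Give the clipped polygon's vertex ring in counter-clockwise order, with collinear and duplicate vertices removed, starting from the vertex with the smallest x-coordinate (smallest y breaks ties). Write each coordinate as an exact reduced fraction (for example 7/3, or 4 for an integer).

Clipped polygon: [(12,9) (17,9) (17,11) (31/2,13) (12,13)]

1. After x ≥ 12: [(12,2) (18,4) (20,7) (14,15) (12,91/6)]
2. After x ≤ 17: [(12,2) (17,11/3) (17,11) (14,15) (12,91/6)]
3. After y ≥ 9: [(12,9) (17,9) (17,11) (14,15) (12,91/6)]
4. After y ≤ 13: [(12,13) (12,9) (17,9) (17,11) (31/2,13)]
5. Canonical ring: [(12,9) (17,9) (17,11) (31/2,13) (12,13)]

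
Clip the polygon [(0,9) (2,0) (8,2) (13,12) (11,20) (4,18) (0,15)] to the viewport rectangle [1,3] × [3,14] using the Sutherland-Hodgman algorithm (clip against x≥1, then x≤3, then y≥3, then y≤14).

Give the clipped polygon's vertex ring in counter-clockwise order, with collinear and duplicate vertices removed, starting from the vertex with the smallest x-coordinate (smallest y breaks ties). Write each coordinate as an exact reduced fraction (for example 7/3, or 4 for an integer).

Clipped polygon: [(1,9/2) (4/3,3) (3,3) (3,14) (1,14)]

1. After x ≥ 1: [(1,9/2) (2,0) (8,2) (13,12) (11,20) (4,18) (1,63/4)]
2. After x ≤ 3: [(1,9/2) (2,0) (3,1/3) (3,69/4) (1,63/4)]
3. After y ≥ 3: [(1,9/2) (4/3,3) (3,3) (3,69/4) (1,63/4)]
4. After y ≤ 14: [(1,14) (1,9/2) (4/3,3) (3,3) (3,14)]
5. Canonical ring: [(1,9/2) (4/3,3) (3,3) (3,14) (1,14)]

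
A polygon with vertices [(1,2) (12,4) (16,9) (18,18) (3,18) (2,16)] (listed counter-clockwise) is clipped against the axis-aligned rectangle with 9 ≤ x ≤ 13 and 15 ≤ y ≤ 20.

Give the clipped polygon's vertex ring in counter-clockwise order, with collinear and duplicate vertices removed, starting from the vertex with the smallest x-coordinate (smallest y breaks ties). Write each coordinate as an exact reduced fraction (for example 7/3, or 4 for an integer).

1. After x ≥ 9: [(9,38/11) (12,4) (16,9) (18,18) (9,18)]
2. After x ≤ 13: [(9,38/11) (12,4) (13,21/4) (13,18) (9,18)]
3. After y ≥ 15: [(9,15) (13,15) (13,18) (9,18)]
4. After y ≤ 20: [(9,15) (13,15) (13,18) (9,18)]
5. Canonical ring: [(9,15) (13,15) (13,18) (9,18)]

Clipped polygon: [(9,15) (13,15) (13,18) (9,18)]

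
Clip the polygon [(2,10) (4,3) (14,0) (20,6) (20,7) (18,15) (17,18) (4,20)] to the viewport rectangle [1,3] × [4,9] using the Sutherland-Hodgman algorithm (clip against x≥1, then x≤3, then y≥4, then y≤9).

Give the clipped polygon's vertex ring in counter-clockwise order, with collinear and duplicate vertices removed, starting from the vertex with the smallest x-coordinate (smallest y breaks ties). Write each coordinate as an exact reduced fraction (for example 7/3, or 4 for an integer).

Clipped polygon: [(16/7,9) (3,13/2) (3,9)]

1. After x ≥ 1: [(2,10) (4,3) (14,0) (20,6) (20,7) (18,15) (17,18) (4,20)]
2. After x ≤ 3: [(3,15) (2,10) (3,13/2)]
3. After y ≥ 4: [(3,15) (2,10) (3,13/2)]
4. After y ≤ 9: [(3,9) (16/7,9) (3,13/2)]
5. Canonical ring: [(16/7,9) (3,13/2) (3,9)]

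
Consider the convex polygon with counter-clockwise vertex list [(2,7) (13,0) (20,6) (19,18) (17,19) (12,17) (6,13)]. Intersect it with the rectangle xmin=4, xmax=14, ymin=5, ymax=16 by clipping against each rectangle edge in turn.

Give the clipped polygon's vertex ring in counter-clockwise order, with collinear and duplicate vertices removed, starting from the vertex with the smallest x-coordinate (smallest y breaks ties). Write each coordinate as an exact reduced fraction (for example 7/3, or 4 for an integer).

Clipped polygon: [(4,63/11) (36/7,5) (14,5) (14,16) (21/2,16) (6,13) (4,10)]

1. After x ≥ 4: [(4,10) (4,63/11) (13,0) (20,6) (19,18) (17,19) (12,17) (6,13)]
2. After x ≤ 14: [(4,10) (4,63/11) (13,0) (14,6/7) (14,89/5) (12,17) (6,13)]
3. After y ≥ 5: [(4,10) (4,63/11) (36/7,5) (14,5) (14,89/5) (12,17) (6,13)]
4. After y ≤ 16: [(4,10) (4,63/11) (36/7,5) (14,5) (14,16) (21/2,16) (6,13)]
5. Canonical ring: [(4,63/11) (36/7,5) (14,5) (14,16) (21/2,16) (6,13) (4,10)]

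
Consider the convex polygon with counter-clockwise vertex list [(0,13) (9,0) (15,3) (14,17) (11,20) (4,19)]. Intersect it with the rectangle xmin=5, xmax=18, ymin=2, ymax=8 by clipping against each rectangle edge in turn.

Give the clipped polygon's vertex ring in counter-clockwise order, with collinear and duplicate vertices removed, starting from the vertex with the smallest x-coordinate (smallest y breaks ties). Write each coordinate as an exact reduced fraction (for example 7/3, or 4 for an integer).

Clipped polygon: [(5,52/9) (99/13,2) (13,2) (15,3) (205/14,8) (5,8)]

1. After x ≥ 5: [(5,52/9) (9,0) (15,3) (14,17) (11,20) (5,134/7)]
2. After x ≤ 18: [(5,52/9) (9,0) (15,3) (14,17) (11,20) (5,134/7)]
3. After y ≥ 2: [(5,52/9) (99/13,2) (13,2) (15,3) (14,17) (11,20) (5,134/7)]
4. After y ≤ 8: [(5,8) (5,52/9) (99/13,2) (13,2) (15,3) (205/14,8)]
5. Canonical ring: [(5,52/9) (99/13,2) (13,2) (15,3) (205/14,8) (5,8)]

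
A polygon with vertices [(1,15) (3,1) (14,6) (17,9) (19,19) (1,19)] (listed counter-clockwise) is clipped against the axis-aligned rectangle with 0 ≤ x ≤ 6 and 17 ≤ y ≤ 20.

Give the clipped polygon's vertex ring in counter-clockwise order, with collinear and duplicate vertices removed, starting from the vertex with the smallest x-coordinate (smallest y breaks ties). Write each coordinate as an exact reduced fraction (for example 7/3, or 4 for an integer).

1. After x ≥ 0: [(1,15) (3,1) (14,6) (17,9) (19,19) (1,19)]
2. After x ≤ 6: [(1,15) (3,1) (6,26/11) (6,19) (1,19)]
3. After y ≥ 17: [(1,17) (6,17) (6,19) (1,19)]
4. After y ≤ 20: [(1,17) (6,17) (6,19) (1,19)]
5. Canonical ring: [(1,17) (6,17) (6,19) (1,19)]

Clipped polygon: [(1,17) (6,17) (6,19) (1,19)]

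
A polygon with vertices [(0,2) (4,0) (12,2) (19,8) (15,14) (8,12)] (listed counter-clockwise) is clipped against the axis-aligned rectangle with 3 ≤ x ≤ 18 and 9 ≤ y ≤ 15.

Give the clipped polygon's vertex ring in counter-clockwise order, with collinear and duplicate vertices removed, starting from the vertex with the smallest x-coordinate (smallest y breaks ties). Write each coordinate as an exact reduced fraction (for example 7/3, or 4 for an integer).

1. After x ≥ 3: [(3,23/4) (3,1/2) (4,0) (12,2) (19,8) (15,14) (8,12)]
2. After x ≤ 18: [(3,23/4) (3,1/2) (4,0) (12,2) (18,50/7) (18,19/2) (15,14) (8,12)]
3. After y ≥ 9: [(28/5,9) (18,9) (18,19/2) (15,14) (8,12)]
4. After y ≤ 15: [(28/5,9) (18,9) (18,19/2) (15,14) (8,12)]
5. Canonical ring: [(28/5,9) (18,9) (18,19/2) (15,14) (8,12)]

Clipped polygon: [(28/5,9) (18,9) (18,19/2) (15,14) (8,12)]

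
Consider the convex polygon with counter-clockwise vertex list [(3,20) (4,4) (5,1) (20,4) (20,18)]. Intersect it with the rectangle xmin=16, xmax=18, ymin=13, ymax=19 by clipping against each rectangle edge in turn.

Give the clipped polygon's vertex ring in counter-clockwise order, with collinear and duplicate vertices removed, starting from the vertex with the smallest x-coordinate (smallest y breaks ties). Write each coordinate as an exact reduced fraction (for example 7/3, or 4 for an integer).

1. After x ≥ 16: [(16,314/17) (16,16/5) (20,4) (20,18)]
2. After x ≤ 18: [(18,310/17) (16,314/17) (16,16/5) (18,18/5)]
3. After y ≥ 13: [(18,13) (18,310/17) (16,314/17) (16,13)]
4. After y ≤ 19: [(18,13) (18,310/17) (16,314/17) (16,13)]
5. Canonical ring: [(16,13) (18,13) (18,310/17) (16,314/17)]

Clipped polygon: [(16,13) (18,13) (18,310/17) (16,314/17)]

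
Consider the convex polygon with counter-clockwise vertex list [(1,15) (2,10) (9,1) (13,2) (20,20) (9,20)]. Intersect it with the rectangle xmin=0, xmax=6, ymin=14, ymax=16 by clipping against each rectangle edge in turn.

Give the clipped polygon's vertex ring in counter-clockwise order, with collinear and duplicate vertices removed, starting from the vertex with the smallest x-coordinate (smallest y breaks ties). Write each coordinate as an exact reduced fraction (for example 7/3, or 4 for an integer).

Clipped polygon: [(1,15) (6/5,14) (6,14) (6,16) (13/5,16)]

1. After x ≥ 0: [(1,15) (2,10) (9,1) (13,2) (20,20) (9,20)]
2. After x ≤ 6: [(6,145/8) (1,15) (2,10) (6,34/7)]
3. After y ≥ 14: [(6,14) (6,145/8) (1,15) (6/5,14)]
4. After y ≤ 16: [(6,14) (6,16) (13/5,16) (1,15) (6/5,14)]
5. Canonical ring: [(1,15) (6/5,14) (6,14) (6,16) (13/5,16)]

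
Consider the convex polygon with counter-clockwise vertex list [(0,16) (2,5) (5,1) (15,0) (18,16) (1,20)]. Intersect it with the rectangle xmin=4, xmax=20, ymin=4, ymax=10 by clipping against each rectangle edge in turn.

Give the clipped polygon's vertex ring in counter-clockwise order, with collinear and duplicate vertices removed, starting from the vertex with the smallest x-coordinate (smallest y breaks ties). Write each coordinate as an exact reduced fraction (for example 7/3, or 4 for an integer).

1. After x ≥ 4: [(4,7/3) (5,1) (15,0) (18,16) (4,328/17)]
2. After x ≤ 20: [(4,7/3) (5,1) (15,0) (18,16) (4,328/17)]
3. After y ≥ 4: [(4,4) (63/4,4) (18,16) (4,328/17)]
4. After y ≤ 10: [(4,10) (4,4) (63/4,4) (135/8,10)]
5. Canonical ring: [(4,4) (63/4,4) (135/8,10) (4,10)]

Clipped polygon: [(4,4) (63/4,4) (135/8,10) (4,10)]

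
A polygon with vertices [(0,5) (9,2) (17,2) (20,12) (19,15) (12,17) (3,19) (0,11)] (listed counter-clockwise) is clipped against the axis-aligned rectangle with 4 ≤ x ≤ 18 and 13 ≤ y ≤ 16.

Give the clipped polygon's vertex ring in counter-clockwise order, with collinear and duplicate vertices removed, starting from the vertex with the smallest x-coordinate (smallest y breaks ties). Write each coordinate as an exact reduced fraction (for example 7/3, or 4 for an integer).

Clipped polygon: [(4,13) (18,13) (18,107/7) (31/2,16) (4,16)]

1. After x ≥ 4: [(4,11/3) (9,2) (17,2) (20,12) (19,15) (12,17) (4,169/9)]
2. After x ≤ 18: [(4,11/3) (9,2) (17,2) (18,16/3) (18,107/7) (12,17) (4,169/9)]
3. After y ≥ 13: [(4,13) (18,13) (18,107/7) (12,17) (4,169/9)]
4. After y ≤ 16: [(4,16) (4,13) (18,13) (18,107/7) (31/2,16)]
5. Canonical ring: [(4,13) (18,13) (18,107/7) (31/2,16) (4,16)]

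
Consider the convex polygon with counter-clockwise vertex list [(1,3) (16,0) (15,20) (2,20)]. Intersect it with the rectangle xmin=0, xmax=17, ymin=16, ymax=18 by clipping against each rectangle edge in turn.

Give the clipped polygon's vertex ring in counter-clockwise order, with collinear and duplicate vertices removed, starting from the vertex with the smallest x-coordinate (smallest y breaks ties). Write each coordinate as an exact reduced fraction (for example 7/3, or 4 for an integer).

1. After x ≥ 0: [(1,3) (16,0) (15,20) (2,20)]
2. After x ≤ 17: [(1,3) (16,0) (15,20) (2,20)]
3. After y ≥ 16: [(30/17,16) (76/5,16) (15,20) (2,20)]
4. After y ≤ 18: [(32/17,18) (30/17,16) (76/5,16) (151/10,18)]
5. Canonical ring: [(30/17,16) (76/5,16) (151/10,18) (32/17,18)]

Clipped polygon: [(30/17,16) (76/5,16) (151/10,18) (32/17,18)]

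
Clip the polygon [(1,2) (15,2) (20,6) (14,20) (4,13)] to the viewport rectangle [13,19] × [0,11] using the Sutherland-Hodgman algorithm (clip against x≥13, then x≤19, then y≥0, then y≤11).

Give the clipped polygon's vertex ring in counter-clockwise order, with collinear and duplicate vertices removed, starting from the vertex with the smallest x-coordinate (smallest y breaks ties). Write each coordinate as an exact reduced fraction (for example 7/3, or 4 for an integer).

Clipped polygon: [(13,2) (15,2) (19,26/5) (19,25/3) (125/7,11) (13,11)]

1. After x ≥ 13: [(13,2) (15,2) (20,6) (14,20) (13,193/10)]
2. After x ≤ 19: [(13,2) (15,2) (19,26/5) (19,25/3) (14,20) (13,193/10)]
3. After y ≥ 0: [(13,2) (15,2) (19,26/5) (19,25/3) (14,20) (13,193/10)]
4. After y ≤ 11: [(13,11) (13,2) (15,2) (19,26/5) (19,25/3) (125/7,11)]
5. Canonical ring: [(13,2) (15,2) (19,26/5) (19,25/3) (125/7,11) (13,11)]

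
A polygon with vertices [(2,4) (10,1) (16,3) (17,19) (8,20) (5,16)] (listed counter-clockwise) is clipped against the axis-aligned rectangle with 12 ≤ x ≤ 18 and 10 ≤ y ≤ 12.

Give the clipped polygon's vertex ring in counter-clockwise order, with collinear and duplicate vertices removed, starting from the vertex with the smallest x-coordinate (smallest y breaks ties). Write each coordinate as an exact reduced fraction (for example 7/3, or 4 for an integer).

Clipped polygon: [(12,10) (263/16,10) (265/16,12) (12,12)]

1. After x ≥ 12: [(12,5/3) (16,3) (17,19) (12,176/9)]
2. After x ≤ 18: [(12,5/3) (16,3) (17,19) (12,176/9)]
3. After y ≥ 10: [(12,10) (263/16,10) (17,19) (12,176/9)]
4. After y ≤ 12: [(12,12) (12,10) (263/16,10) (265/16,12)]
5. Canonical ring: [(12,10) (263/16,10) (265/16,12) (12,12)]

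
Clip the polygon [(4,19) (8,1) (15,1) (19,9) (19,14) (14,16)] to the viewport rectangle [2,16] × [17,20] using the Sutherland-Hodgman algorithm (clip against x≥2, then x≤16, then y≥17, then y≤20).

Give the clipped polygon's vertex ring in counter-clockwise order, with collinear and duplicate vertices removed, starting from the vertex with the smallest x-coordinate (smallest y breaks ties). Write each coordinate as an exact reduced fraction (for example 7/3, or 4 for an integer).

1. After x ≥ 2: [(4,19) (8,1) (15,1) (19,9) (19,14) (14,16)]
2. After x ≤ 16: [(4,19) (8,1) (15,1) (16,3) (16,76/5) (14,16)]
3. After y ≥ 17: [(32/3,17) (4,19) (40/9,17)]
4. After y ≤ 20: [(32/3,17) (4,19) (40/9,17)]
5. Canonical ring: [(4,19) (40/9,17) (32/3,17)]

Clipped polygon: [(4,19) (40/9,17) (32/3,17)]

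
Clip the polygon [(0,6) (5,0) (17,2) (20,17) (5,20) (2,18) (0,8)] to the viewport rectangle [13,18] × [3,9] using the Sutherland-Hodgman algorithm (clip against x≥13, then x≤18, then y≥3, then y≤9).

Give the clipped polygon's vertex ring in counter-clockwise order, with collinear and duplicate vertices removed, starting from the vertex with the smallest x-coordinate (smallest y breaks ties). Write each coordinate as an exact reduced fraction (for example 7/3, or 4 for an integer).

Clipped polygon: [(13,3) (86/5,3) (18,7) (18,9) (13,9)]

1. After x ≥ 13: [(13,4/3) (17,2) (20,17) (13,92/5)]
2. After x ≤ 18: [(13,4/3) (17,2) (18,7) (18,87/5) (13,92/5)]
3. After y ≥ 3: [(13,3) (86/5,3) (18,7) (18,87/5) (13,92/5)]
4. After y ≤ 9: [(13,9) (13,3) (86/5,3) (18,7) (18,9)]
5. Canonical ring: [(13,3) (86/5,3) (18,7) (18,9) (13,9)]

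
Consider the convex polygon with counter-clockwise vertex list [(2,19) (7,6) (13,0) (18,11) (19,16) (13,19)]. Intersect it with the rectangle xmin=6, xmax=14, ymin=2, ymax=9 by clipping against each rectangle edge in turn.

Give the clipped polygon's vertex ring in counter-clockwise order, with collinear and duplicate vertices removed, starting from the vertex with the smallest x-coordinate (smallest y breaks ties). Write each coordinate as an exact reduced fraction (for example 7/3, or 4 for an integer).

1. After x ≥ 6: [(6,19) (6,43/5) (7,6) (13,0) (18,11) (19,16) (13,19)]
2. After x ≤ 14: [(6,19) (6,43/5) (7,6) (13,0) (14,11/5) (14,37/2) (13,19)]
3. After y ≥ 2: [(6,19) (6,43/5) (7,6) (11,2) (153/11,2) (14,11/5) (14,37/2) (13,19)]
4. After y ≤ 9: [(6,9) (6,43/5) (7,6) (11,2) (153/11,2) (14,11/5) (14,9)]
5. Canonical ring: [(6,43/5) (7,6) (11,2) (153/11,2) (14,11/5) (14,9) (6,9)]

Clipped polygon: [(6,43/5) (7,6) (11,2) (153/11,2) (14,11/5) (14,9) (6,9)]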